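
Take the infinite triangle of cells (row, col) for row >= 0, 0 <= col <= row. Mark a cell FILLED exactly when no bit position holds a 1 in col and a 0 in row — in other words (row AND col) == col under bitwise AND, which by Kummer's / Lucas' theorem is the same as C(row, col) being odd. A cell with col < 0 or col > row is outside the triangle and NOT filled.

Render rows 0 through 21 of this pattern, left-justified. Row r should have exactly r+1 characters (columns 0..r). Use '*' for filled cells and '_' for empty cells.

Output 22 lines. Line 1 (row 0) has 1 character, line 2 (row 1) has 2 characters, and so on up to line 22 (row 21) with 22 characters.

r0=0: *
r1=1: **
r2=10: *_*
r3=11: ****
r4=100: *___*
r5=101: **__**
r6=110: *_*_*_*
r7=111: ********
r8=1000: *_______*
r9=1001: **______**
r10=1010: *_*_____*_*
r11=1011: ****____****
r12=1100: *___*___*___*
r13=1101: **__**__**__**
r14=1110: *_*_*_*_*_*_*_*
r15=1111: ****************
r16=10000: *_______________*
r17=10001: **______________**
r18=10010: *_*_____________*_*
r19=10011: ****____________****
r20=10100: *___*___________*___*
r21=10101: **__**__________**__**

Answer: *
**
*_*
****
*___*
**__**
*_*_*_*
********
*_______*
**______**
*_*_____*_*
****____****
*___*___*___*
**__**__**__**
*_*_*_*_*_*_*_*
****************
*_______________*
**______________**
*_*_____________*_*
****____________****
*___*___________*___*
**__**__________**__**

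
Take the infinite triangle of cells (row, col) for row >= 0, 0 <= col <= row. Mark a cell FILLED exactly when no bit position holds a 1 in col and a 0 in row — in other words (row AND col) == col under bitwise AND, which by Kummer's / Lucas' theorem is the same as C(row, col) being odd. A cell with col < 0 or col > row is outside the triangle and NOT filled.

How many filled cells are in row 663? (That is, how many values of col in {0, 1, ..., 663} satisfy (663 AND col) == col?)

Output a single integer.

Answer: 64

Derivation:
663 in binary = 1010010111
popcount(663) = number of 1-bits in 1010010111 = 6
A col c satisfies (663 AND c) == c iff every set bit of c is also set in 663; each of the 6 set bits of 663 can independently be on or off in c.
count = 2^6 = 64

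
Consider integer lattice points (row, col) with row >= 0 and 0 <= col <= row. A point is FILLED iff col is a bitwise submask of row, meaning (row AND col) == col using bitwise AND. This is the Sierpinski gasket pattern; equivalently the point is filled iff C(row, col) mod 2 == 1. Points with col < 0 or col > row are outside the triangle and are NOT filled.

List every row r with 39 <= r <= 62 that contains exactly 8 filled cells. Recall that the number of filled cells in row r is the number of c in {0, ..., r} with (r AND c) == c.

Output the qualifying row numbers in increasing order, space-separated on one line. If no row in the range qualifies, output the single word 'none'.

Answer: 41 42 44 49 50 52 56

Derivation:
Row r has 2^popcount(r) filled cells, so we need popcount(r) = log2(8) = 3.
Scan r = 39..62 and keep those with exactly 3 one-bits:
r=39=100111 popcount=4 -> skip
r=40=101000 popcount=2 -> skip
r=41=101001 popcount=3 -> KEEP
r=42=101010 popcount=3 -> KEEP
r=43=101011 popcount=4 -> skip
r=44=101100 popcount=3 -> KEEP
r=45=101101 popcount=4 -> skip
r=46=101110 popcount=4 -> skip
r=47=101111 popcount=5 -> skip
r=48=110000 popcount=2 -> skip
r=49=110001 popcount=3 -> KEEP
r=50=110010 popcount=3 -> KEEP
r=51=110011 popcount=4 -> skip
r=52=110100 popcount=3 -> KEEP
r=53=110101 popcount=4 -> skip
r=54=110110 popcount=4 -> skip
r=55=110111 popcount=5 -> skip
r=56=111000 popcount=3 -> KEEP
r=57=111001 popcount=4 -> skip
r=58=111010 popcount=4 -> skip
r=59=111011 popcount=5 -> skip
r=60=111100 popcount=4 -> skip
r=61=111101 popcount=5 -> skip
r=62=111110 popcount=5 -> skip
Kept rows: 41 42 44 49 50 52 56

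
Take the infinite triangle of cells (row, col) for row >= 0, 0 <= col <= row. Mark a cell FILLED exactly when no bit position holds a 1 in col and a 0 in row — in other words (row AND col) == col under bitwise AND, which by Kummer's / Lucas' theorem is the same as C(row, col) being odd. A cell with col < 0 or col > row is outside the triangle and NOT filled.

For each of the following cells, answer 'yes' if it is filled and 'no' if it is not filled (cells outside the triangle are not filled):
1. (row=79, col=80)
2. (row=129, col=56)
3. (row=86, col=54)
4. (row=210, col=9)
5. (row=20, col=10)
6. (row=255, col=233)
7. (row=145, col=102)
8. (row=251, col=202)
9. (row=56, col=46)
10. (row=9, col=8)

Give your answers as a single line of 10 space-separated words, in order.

(79,80): col outside [0, 79] -> not filled
(129,56): row=0b10000001, col=0b111000, row AND col = 0b0 = 0; 0 != 56 -> empty
(86,54): row=0b1010110, col=0b110110, row AND col = 0b10110 = 22; 22 != 54 -> empty
(210,9): row=0b11010010, col=0b1001, row AND col = 0b0 = 0; 0 != 9 -> empty
(20,10): row=0b10100, col=0b1010, row AND col = 0b0 = 0; 0 != 10 -> empty
(255,233): row=0b11111111, col=0b11101001, row AND col = 0b11101001 = 233; 233 == 233 -> filled
(145,102): row=0b10010001, col=0b1100110, row AND col = 0b0 = 0; 0 != 102 -> empty
(251,202): row=0b11111011, col=0b11001010, row AND col = 0b11001010 = 202; 202 == 202 -> filled
(56,46): row=0b111000, col=0b101110, row AND col = 0b101000 = 40; 40 != 46 -> empty
(9,8): row=0b1001, col=0b1000, row AND col = 0b1000 = 8; 8 == 8 -> filled

Answer: no no no no no yes no yes no yes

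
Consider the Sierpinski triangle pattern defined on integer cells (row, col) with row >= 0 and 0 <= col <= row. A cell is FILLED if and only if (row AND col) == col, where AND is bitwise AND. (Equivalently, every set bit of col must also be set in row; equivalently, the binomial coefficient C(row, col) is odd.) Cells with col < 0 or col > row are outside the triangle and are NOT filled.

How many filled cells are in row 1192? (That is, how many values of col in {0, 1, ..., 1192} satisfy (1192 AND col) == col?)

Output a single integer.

1192 in binary = 10010101000
popcount(1192) = number of 1-bits in 10010101000 = 4
A col c satisfies (1192 AND c) == c iff every set bit of c is also set in 1192; each of the 4 set bits of 1192 can independently be on or off in c.
count = 2^4 = 16

Answer: 16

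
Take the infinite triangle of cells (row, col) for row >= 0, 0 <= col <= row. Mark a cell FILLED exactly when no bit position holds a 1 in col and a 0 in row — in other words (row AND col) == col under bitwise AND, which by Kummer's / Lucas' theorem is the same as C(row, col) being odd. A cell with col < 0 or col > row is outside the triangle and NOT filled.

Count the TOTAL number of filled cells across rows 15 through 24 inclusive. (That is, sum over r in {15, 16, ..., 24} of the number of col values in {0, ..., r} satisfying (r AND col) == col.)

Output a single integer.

Answer: 74

Derivation:
r15=1111 pc4: +16 =16
r16=10000 pc1: +2 =18
r17=10001 pc2: +4 =22
r18=10010 pc2: +4 =26
r19=10011 pc3: +8 =34
r20=10100 pc2: +4 =38
r21=10101 pc3: +8 =46
r22=10110 pc3: +8 =54
r23=10111 pc4: +16 =70
r24=11000 pc2: +4 =74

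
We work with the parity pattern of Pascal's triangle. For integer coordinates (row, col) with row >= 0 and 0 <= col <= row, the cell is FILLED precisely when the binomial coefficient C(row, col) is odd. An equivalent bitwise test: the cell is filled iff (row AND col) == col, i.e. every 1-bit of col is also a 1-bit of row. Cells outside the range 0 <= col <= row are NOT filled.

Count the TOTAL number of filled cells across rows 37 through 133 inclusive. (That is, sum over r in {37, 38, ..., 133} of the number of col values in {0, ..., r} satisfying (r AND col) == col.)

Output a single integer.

r37=100101 pc3: +8 =8
r38=100110 pc3: +8 =16
r39=100111 pc4: +16 =32
r40=101000 pc2: +4 =36
r41=101001 pc3: +8 =44
r42=101010 pc3: +8 =52
r43=101011 pc4: +16 =68
r44=101100 pc3: +8 =76
r45=101101 pc4: +16 =92
r46=101110 pc4: +16 =108
r47=101111 pc5: +32 =140
r48=110000 pc2: +4 =144
r49=110001 pc3: +8 =152
r50=110010 pc3: +8 =160
r51=110011 pc4: +16 =176
r52=110100 pc3: +8 =184
r53=110101 pc4: +16 =200
r54=110110 pc4: +16 =216
r55=110111 pc5: +32 =248
r56=111000 pc3: +8 =256
r57=111001 pc4: +16 =272
r58=111010 pc4: +16 =288
r59=111011 pc5: +32 =320
r60=111100 pc4: +16 =336
r61=111101 pc5: +32 =368
r62=111110 pc5: +32 =400
r63=111111 pc6: +64 =464
r64=1000000 pc1: +2 =466
r65=1000001 pc2: +4 =470
r66=1000010 pc2: +4 =474
r67=1000011 pc3: +8 =482
r68=1000100 pc2: +4 =486
r69=1000101 pc3: +8 =494
r70=1000110 pc3: +8 =502
r71=1000111 pc4: +16 =518
r72=1001000 pc2: +4 =522
r73=1001001 pc3: +8 =530
r74=1001010 pc3: +8 =538
r75=1001011 pc4: +16 =554
r76=1001100 pc3: +8 =562
r77=1001101 pc4: +16 =578
r78=1001110 pc4: +16 =594
r79=1001111 pc5: +32 =626
r80=1010000 pc2: +4 =630
r81=1010001 pc3: +8 =638
r82=1010010 pc3: +8 =646
r83=1010011 pc4: +16 =662
r84=1010100 pc3: +8 =670
r85=1010101 pc4: +16 =686
r86=1010110 pc4: +16 =702
r87=1010111 pc5: +32 =734
r88=1011000 pc3: +8 =742
r89=1011001 pc4: +16 =758
r90=1011010 pc4: +16 =774
r91=1011011 pc5: +32 =806
r92=1011100 pc4: +16 =822
r93=1011101 pc5: +32 =854
r94=1011110 pc5: +32 =886
r95=1011111 pc6: +64 =950
r96=1100000 pc2: +4 =954
r97=1100001 pc3: +8 =962
r98=1100010 pc3: +8 =970
r99=1100011 pc4: +16 =986
r100=1100100 pc3: +8 =994
r101=1100101 pc4: +16 =1010
r102=1100110 pc4: +16 =1026
r103=1100111 pc5: +32 =1058
r104=1101000 pc3: +8 =1066
r105=1101001 pc4: +16 =1082
r106=1101010 pc4: +16 =1098
r107=1101011 pc5: +32 =1130
r108=1101100 pc4: +16 =1146
r109=1101101 pc5: +32 =1178
r110=1101110 pc5: +32 =1210
r111=1101111 pc6: +64 =1274
r112=1110000 pc3: +8 =1282
r113=1110001 pc4: +16 =1298
r114=1110010 pc4: +16 =1314
r115=1110011 pc5: +32 =1346
r116=1110100 pc4: +16 =1362
r117=1110101 pc5: +32 =1394
r118=1110110 pc5: +32 =1426
r119=1110111 pc6: +64 =1490
r120=1111000 pc4: +16 =1506
r121=1111001 pc5: +32 =1538
r122=1111010 pc5: +32 =1570
r123=1111011 pc6: +64 =1634
r124=1111100 pc5: +32 =1666
r125=1111101 pc6: +64 =1730
r126=1111110 pc6: +64 =1794
r127=1111111 pc7: +128 =1922
r128=10000000 pc1: +2 =1924
r129=10000001 pc2: +4 =1928
r130=10000010 pc2: +4 =1932
r131=10000011 pc3: +8 =1940
r132=10000100 pc2: +4 =1944
r133=10000101 pc3: +8 =1952

Answer: 1952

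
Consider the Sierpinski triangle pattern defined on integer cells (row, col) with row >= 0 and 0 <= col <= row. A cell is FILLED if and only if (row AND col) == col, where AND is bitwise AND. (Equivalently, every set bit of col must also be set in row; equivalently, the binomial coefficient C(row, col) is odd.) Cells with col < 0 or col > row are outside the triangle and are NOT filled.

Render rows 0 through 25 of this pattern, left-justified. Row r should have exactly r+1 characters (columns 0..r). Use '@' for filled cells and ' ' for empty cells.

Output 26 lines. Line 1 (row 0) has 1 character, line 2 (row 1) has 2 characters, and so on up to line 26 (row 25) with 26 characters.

r0=0: @
r1=1: @@
r2=10: @ @
r3=11: @@@@
r4=100: @   @
r5=101: @@  @@
r6=110: @ @ @ @
r7=111: @@@@@@@@
r8=1000: @       @
r9=1001: @@      @@
r10=1010: @ @     @ @
r11=1011: @@@@    @@@@
r12=1100: @   @   @   @
r13=1101: @@  @@  @@  @@
r14=1110: @ @ @ @ @ @ @ @
r15=1111: @@@@@@@@@@@@@@@@
r16=10000: @               @
r17=10001: @@              @@
r18=10010: @ @             @ @
r19=10011: @@@@            @@@@
r20=10100: @   @           @   @
r21=10101: @@  @@          @@  @@
r22=10110: @ @ @ @         @ @ @ @
r23=10111: @@@@@@@@        @@@@@@@@
r24=11000: @       @       @       @
r25=11001: @@      @@      @@      @@

Answer: @
@@
@ @
@@@@
@   @
@@  @@
@ @ @ @
@@@@@@@@
@       @
@@      @@
@ @     @ @
@@@@    @@@@
@   @   @   @
@@  @@  @@  @@
@ @ @ @ @ @ @ @
@@@@@@@@@@@@@@@@
@               @
@@              @@
@ @             @ @
@@@@            @@@@
@   @           @   @
@@  @@          @@  @@
@ @ @ @         @ @ @ @
@@@@@@@@        @@@@@@@@
@       @       @       @
@@      @@      @@      @@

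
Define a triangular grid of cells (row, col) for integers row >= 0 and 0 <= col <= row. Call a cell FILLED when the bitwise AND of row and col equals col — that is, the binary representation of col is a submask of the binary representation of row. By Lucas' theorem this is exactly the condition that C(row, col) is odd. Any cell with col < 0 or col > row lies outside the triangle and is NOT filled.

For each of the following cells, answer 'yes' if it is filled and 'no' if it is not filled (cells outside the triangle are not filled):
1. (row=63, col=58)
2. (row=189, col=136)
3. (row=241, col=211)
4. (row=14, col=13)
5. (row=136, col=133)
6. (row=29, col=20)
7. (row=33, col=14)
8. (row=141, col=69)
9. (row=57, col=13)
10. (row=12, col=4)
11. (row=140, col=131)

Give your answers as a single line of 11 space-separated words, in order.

(63,58): row=0b111111, col=0b111010, row AND col = 0b111010 = 58; 58 == 58 -> filled
(189,136): row=0b10111101, col=0b10001000, row AND col = 0b10001000 = 136; 136 == 136 -> filled
(241,211): row=0b11110001, col=0b11010011, row AND col = 0b11010001 = 209; 209 != 211 -> empty
(14,13): row=0b1110, col=0b1101, row AND col = 0b1100 = 12; 12 != 13 -> empty
(136,133): row=0b10001000, col=0b10000101, row AND col = 0b10000000 = 128; 128 != 133 -> empty
(29,20): row=0b11101, col=0b10100, row AND col = 0b10100 = 20; 20 == 20 -> filled
(33,14): row=0b100001, col=0b1110, row AND col = 0b0 = 0; 0 != 14 -> empty
(141,69): row=0b10001101, col=0b1000101, row AND col = 0b101 = 5; 5 != 69 -> empty
(57,13): row=0b111001, col=0b1101, row AND col = 0b1001 = 9; 9 != 13 -> empty
(12,4): row=0b1100, col=0b100, row AND col = 0b100 = 4; 4 == 4 -> filled
(140,131): row=0b10001100, col=0b10000011, row AND col = 0b10000000 = 128; 128 != 131 -> empty

Answer: yes yes no no no yes no no no yes no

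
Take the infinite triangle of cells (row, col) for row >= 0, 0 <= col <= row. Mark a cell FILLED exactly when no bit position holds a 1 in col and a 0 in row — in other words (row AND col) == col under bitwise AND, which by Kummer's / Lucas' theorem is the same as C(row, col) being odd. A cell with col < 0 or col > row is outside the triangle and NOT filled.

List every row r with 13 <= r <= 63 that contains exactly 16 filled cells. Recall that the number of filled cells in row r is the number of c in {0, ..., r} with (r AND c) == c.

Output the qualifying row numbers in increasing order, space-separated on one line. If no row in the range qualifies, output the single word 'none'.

Row r has 2^popcount(r) filled cells, so we need popcount(r) = log2(16) = 4.
Scan r = 13..63 and keep those with exactly 4 one-bits:
r=13=1101 popcount=3 -> skip
r=14=1110 popcount=3 -> skip
r=15=1111 popcount=4 -> KEEP
r=16=10000 popcount=1 -> skip
r=17=10001 popcount=2 -> skip
r=18=10010 popcount=2 -> skip
r=19=10011 popcount=3 -> skip
r=20=10100 popcount=2 -> skip
r=21=10101 popcount=3 -> skip
r=22=10110 popcount=3 -> skip
r=23=10111 popcount=4 -> KEEP
r=24=11000 popcount=2 -> skip
r=25=11001 popcount=3 -> skip
r=26=11010 popcount=3 -> skip
r=27=11011 popcount=4 -> KEEP
r=28=11100 popcount=3 -> skip
r=29=11101 popcount=4 -> KEEP
r=30=11110 popcount=4 -> KEEP
r=31=11111 popcount=5 -> skip
r=32=100000 popcount=1 -> skip
r=33=100001 popcount=2 -> skip
r=34=100010 popcount=2 -> skip
r=35=100011 popcount=3 -> skip
r=36=100100 popcount=2 -> skip
r=37=100101 popcount=3 -> skip
r=38=100110 popcount=3 -> skip
r=39=100111 popcount=4 -> KEEP
r=40=101000 popcount=2 -> skip
r=41=101001 popcount=3 -> skip
r=42=101010 popcount=3 -> skip
r=43=101011 popcount=4 -> KEEP
r=44=101100 popcount=3 -> skip
r=45=101101 popcount=4 -> KEEP
r=46=101110 popcount=4 -> KEEP
r=47=101111 popcount=5 -> skip
r=48=110000 popcount=2 -> skip
r=49=110001 popcount=3 -> skip
r=50=110010 popcount=3 -> skip
r=51=110011 popcount=4 -> KEEP
r=52=110100 popcount=3 -> skip
r=53=110101 popcount=4 -> KEEP
r=54=110110 popcount=4 -> KEEP
r=55=110111 popcount=5 -> skip
r=56=111000 popcount=3 -> skip
r=57=111001 popcount=4 -> KEEP
r=58=111010 popcount=4 -> KEEP
r=59=111011 popcount=5 -> skip
r=60=111100 popcount=4 -> KEEP
r=61=111101 popcount=5 -> skip
r=62=111110 popcount=5 -> skip
r=63=111111 popcount=6 -> skip
Kept rows: 15 23 27 29 30 39 43 45 46 51 53 54 57 58 60

Answer: 15 23 27 29 30 39 43 45 46 51 53 54 57 58 60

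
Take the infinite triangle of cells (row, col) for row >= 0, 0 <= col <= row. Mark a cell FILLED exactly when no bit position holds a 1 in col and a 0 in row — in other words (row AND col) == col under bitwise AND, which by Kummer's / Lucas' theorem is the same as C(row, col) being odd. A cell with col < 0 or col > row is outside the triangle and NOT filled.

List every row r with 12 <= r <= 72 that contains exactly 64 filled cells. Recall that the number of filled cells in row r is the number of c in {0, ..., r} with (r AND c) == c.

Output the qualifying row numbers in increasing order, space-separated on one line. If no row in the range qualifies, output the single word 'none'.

Row r has 2^popcount(r) filled cells, so we need popcount(r) = log2(64) = 6.
Scan r = 12..72 and keep those with exactly 6 one-bits:
r=12=1100 popcount=2 -> skip
r=13=1101 popcount=3 -> skip
r=14=1110 popcount=3 -> skip
r=15=1111 popcount=4 -> skip
r=16=10000 popcount=1 -> skip
r=17=10001 popcount=2 -> skip
r=18=10010 popcount=2 -> skip
r=19=10011 popcount=3 -> skip
r=20=10100 popcount=2 -> skip
r=21=10101 popcount=3 -> skip
r=22=10110 popcount=3 -> skip
r=23=10111 popcount=4 -> skip
r=24=11000 popcount=2 -> skip
r=25=11001 popcount=3 -> skip
r=26=11010 popcount=3 -> skip
r=27=11011 popcount=4 -> skip
r=28=11100 popcount=3 -> skip
r=29=11101 popcount=4 -> skip
r=30=11110 popcount=4 -> skip
r=31=11111 popcount=5 -> skip
r=32=100000 popcount=1 -> skip
r=33=100001 popcount=2 -> skip
r=34=100010 popcount=2 -> skip
r=35=100011 popcount=3 -> skip
r=36=100100 popcount=2 -> skip
r=37=100101 popcount=3 -> skip
r=38=100110 popcount=3 -> skip
r=39=100111 popcount=4 -> skip
r=40=101000 popcount=2 -> skip
r=41=101001 popcount=3 -> skip
r=42=101010 popcount=3 -> skip
r=43=101011 popcount=4 -> skip
r=44=101100 popcount=3 -> skip
r=45=101101 popcount=4 -> skip
r=46=101110 popcount=4 -> skip
r=47=101111 popcount=5 -> skip
r=48=110000 popcount=2 -> skip
r=49=110001 popcount=3 -> skip
r=50=110010 popcount=3 -> skip
r=51=110011 popcount=4 -> skip
r=52=110100 popcount=3 -> skip
r=53=110101 popcount=4 -> skip
r=54=110110 popcount=4 -> skip
r=55=110111 popcount=5 -> skip
r=56=111000 popcount=3 -> skip
r=57=111001 popcount=4 -> skip
r=58=111010 popcount=4 -> skip
r=59=111011 popcount=5 -> skip
r=60=111100 popcount=4 -> skip
r=61=111101 popcount=5 -> skip
r=62=111110 popcount=5 -> skip
r=63=111111 popcount=6 -> KEEP
r=64=1000000 popcount=1 -> skip
r=65=1000001 popcount=2 -> skip
r=66=1000010 popcount=2 -> skip
r=67=1000011 popcount=3 -> skip
r=68=1000100 popcount=2 -> skip
r=69=1000101 popcount=3 -> skip
r=70=1000110 popcount=3 -> skip
r=71=1000111 popcount=4 -> skip
r=72=1001000 popcount=2 -> skip
Kept rows: 63

Answer: 63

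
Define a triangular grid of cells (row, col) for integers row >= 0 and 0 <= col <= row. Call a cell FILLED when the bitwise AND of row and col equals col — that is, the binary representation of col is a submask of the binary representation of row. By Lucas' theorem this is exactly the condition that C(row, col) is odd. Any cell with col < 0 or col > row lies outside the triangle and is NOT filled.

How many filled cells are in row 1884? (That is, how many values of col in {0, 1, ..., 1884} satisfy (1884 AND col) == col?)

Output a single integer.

Answer: 128

Derivation:
1884 in binary = 11101011100
popcount(1884) = number of 1-bits in 11101011100 = 7
A col c satisfies (1884 AND c) == c iff every set bit of c is also set in 1884; each of the 7 set bits of 1884 can independently be on or off in c.
count = 2^7 = 128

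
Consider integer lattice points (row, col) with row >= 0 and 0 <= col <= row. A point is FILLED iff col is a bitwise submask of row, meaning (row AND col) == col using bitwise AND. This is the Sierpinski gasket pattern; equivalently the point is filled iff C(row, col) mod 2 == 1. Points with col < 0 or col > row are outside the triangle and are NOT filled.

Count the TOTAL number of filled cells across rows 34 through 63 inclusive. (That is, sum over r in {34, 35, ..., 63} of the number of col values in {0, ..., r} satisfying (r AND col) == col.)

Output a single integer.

Answer: 480

Derivation:
r34=100010 pc2: +4 =4
r35=100011 pc3: +8 =12
r36=100100 pc2: +4 =16
r37=100101 pc3: +8 =24
r38=100110 pc3: +8 =32
r39=100111 pc4: +16 =48
r40=101000 pc2: +4 =52
r41=101001 pc3: +8 =60
r42=101010 pc3: +8 =68
r43=101011 pc4: +16 =84
r44=101100 pc3: +8 =92
r45=101101 pc4: +16 =108
r46=101110 pc4: +16 =124
r47=101111 pc5: +32 =156
r48=110000 pc2: +4 =160
r49=110001 pc3: +8 =168
r50=110010 pc3: +8 =176
r51=110011 pc4: +16 =192
r52=110100 pc3: +8 =200
r53=110101 pc4: +16 =216
r54=110110 pc4: +16 =232
r55=110111 pc5: +32 =264
r56=111000 pc3: +8 =272
r57=111001 pc4: +16 =288
r58=111010 pc4: +16 =304
r59=111011 pc5: +32 =336
r60=111100 pc4: +16 =352
r61=111101 pc5: +32 =384
r62=111110 pc5: +32 =416
r63=111111 pc6: +64 =480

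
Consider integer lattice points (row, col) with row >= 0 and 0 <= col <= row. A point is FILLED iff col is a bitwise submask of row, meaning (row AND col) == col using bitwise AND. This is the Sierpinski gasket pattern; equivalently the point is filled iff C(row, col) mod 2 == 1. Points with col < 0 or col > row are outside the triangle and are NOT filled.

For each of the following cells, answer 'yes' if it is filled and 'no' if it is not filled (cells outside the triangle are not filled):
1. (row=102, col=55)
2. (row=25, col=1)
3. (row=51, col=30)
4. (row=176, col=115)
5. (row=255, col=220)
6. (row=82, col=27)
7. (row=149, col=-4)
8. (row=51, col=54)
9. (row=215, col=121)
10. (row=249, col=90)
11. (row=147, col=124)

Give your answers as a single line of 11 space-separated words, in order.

(102,55): row=0b1100110, col=0b110111, row AND col = 0b100110 = 38; 38 != 55 -> empty
(25,1): row=0b11001, col=0b1, row AND col = 0b1 = 1; 1 == 1 -> filled
(51,30): row=0b110011, col=0b11110, row AND col = 0b10010 = 18; 18 != 30 -> empty
(176,115): row=0b10110000, col=0b1110011, row AND col = 0b110000 = 48; 48 != 115 -> empty
(255,220): row=0b11111111, col=0b11011100, row AND col = 0b11011100 = 220; 220 == 220 -> filled
(82,27): row=0b1010010, col=0b11011, row AND col = 0b10010 = 18; 18 != 27 -> empty
(149,-4): col outside [0, 149] -> not filled
(51,54): col outside [0, 51] -> not filled
(215,121): row=0b11010111, col=0b1111001, row AND col = 0b1010001 = 81; 81 != 121 -> empty
(249,90): row=0b11111001, col=0b1011010, row AND col = 0b1011000 = 88; 88 != 90 -> empty
(147,124): row=0b10010011, col=0b1111100, row AND col = 0b10000 = 16; 16 != 124 -> empty

Answer: no yes no no yes no no no no no no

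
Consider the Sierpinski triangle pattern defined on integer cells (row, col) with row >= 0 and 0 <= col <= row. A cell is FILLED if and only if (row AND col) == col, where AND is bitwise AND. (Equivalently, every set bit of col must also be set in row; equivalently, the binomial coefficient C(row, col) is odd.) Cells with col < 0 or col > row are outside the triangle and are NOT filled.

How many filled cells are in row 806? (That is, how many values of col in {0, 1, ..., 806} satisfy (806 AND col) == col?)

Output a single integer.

806 in binary = 1100100110
popcount(806) = number of 1-bits in 1100100110 = 5
A col c satisfies (806 AND c) == c iff every set bit of c is also set in 806; each of the 5 set bits of 806 can independently be on or off in c.
count = 2^5 = 32

Answer: 32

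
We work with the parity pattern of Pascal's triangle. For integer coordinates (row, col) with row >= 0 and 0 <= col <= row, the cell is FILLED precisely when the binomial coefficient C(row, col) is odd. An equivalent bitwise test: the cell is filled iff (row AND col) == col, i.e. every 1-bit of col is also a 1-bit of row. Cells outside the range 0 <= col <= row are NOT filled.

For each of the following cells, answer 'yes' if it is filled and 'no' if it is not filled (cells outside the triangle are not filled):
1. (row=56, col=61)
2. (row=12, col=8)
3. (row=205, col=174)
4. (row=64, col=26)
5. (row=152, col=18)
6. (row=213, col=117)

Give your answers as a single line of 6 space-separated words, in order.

Answer: no yes no no no no

Derivation:
(56,61): col outside [0, 56] -> not filled
(12,8): row=0b1100, col=0b1000, row AND col = 0b1000 = 8; 8 == 8 -> filled
(205,174): row=0b11001101, col=0b10101110, row AND col = 0b10001100 = 140; 140 != 174 -> empty
(64,26): row=0b1000000, col=0b11010, row AND col = 0b0 = 0; 0 != 26 -> empty
(152,18): row=0b10011000, col=0b10010, row AND col = 0b10000 = 16; 16 != 18 -> empty
(213,117): row=0b11010101, col=0b1110101, row AND col = 0b1010101 = 85; 85 != 117 -> empty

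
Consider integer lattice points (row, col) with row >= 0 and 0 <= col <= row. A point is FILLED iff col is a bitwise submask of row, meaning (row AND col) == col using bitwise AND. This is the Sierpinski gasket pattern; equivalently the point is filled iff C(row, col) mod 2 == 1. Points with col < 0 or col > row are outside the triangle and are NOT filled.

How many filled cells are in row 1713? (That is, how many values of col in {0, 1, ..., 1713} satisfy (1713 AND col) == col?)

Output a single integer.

Answer: 64

Derivation:
1713 in binary = 11010110001
popcount(1713) = number of 1-bits in 11010110001 = 6
A col c satisfies (1713 AND c) == c iff every set bit of c is also set in 1713; each of the 6 set bits of 1713 can independently be on or off in c.
count = 2^6 = 64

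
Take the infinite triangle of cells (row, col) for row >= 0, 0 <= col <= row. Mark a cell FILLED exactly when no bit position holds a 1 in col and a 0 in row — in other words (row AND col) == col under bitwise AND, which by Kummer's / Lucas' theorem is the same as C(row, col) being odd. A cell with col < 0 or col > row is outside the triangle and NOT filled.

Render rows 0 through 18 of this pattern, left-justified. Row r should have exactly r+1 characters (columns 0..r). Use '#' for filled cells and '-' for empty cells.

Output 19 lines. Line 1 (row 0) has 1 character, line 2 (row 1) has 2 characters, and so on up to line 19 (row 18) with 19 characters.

r0=0: #
r1=1: ##
r2=10: #-#
r3=11: ####
r4=100: #---#
r5=101: ##--##
r6=110: #-#-#-#
r7=111: ########
r8=1000: #-------#
r9=1001: ##------##
r10=1010: #-#-----#-#
r11=1011: ####----####
r12=1100: #---#---#---#
r13=1101: ##--##--##--##
r14=1110: #-#-#-#-#-#-#-#
r15=1111: ################
r16=10000: #---------------#
r17=10001: ##--------------##
r18=10010: #-#-------------#-#

Answer: #
##
#-#
####
#---#
##--##
#-#-#-#
########
#-------#
##------##
#-#-----#-#
####----####
#---#---#---#
##--##--##--##
#-#-#-#-#-#-#-#
################
#---------------#
##--------------##
#-#-------------#-#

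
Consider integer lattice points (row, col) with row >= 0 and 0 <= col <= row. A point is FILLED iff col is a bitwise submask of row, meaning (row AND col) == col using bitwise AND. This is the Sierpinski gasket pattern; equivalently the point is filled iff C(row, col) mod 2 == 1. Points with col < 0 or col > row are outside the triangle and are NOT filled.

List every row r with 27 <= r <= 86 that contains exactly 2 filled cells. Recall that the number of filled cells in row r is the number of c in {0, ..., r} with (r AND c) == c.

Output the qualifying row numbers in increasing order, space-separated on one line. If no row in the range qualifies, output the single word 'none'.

Row r has 2^popcount(r) filled cells, so we need popcount(r) = log2(2) = 1.
Scan r = 27..86 and keep those with exactly 1 one-bits:
r=27=11011 popcount=4 -> skip
r=28=11100 popcount=3 -> skip
r=29=11101 popcount=4 -> skip
r=30=11110 popcount=4 -> skip
r=31=11111 popcount=5 -> skip
r=32=100000 popcount=1 -> KEEP
r=33=100001 popcount=2 -> skip
r=34=100010 popcount=2 -> skip
r=35=100011 popcount=3 -> skip
r=36=100100 popcount=2 -> skip
r=37=100101 popcount=3 -> skip
r=38=100110 popcount=3 -> skip
r=39=100111 popcount=4 -> skip
r=40=101000 popcount=2 -> skip
r=41=101001 popcount=3 -> skip
r=42=101010 popcount=3 -> skip
r=43=101011 popcount=4 -> skip
r=44=101100 popcount=3 -> skip
r=45=101101 popcount=4 -> skip
r=46=101110 popcount=4 -> skip
r=47=101111 popcount=5 -> skip
r=48=110000 popcount=2 -> skip
r=49=110001 popcount=3 -> skip
r=50=110010 popcount=3 -> skip
r=51=110011 popcount=4 -> skip
r=52=110100 popcount=3 -> skip
r=53=110101 popcount=4 -> skip
r=54=110110 popcount=4 -> skip
r=55=110111 popcount=5 -> skip
r=56=111000 popcount=3 -> skip
r=57=111001 popcount=4 -> skip
r=58=111010 popcount=4 -> skip
r=59=111011 popcount=5 -> skip
r=60=111100 popcount=4 -> skip
r=61=111101 popcount=5 -> skip
r=62=111110 popcount=5 -> skip
r=63=111111 popcount=6 -> skip
r=64=1000000 popcount=1 -> KEEP
r=65=1000001 popcount=2 -> skip
r=66=1000010 popcount=2 -> skip
r=67=1000011 popcount=3 -> skip
r=68=1000100 popcount=2 -> skip
r=69=1000101 popcount=3 -> skip
r=70=1000110 popcount=3 -> skip
r=71=1000111 popcount=4 -> skip
r=72=1001000 popcount=2 -> skip
r=73=1001001 popcount=3 -> skip
r=74=1001010 popcount=3 -> skip
r=75=1001011 popcount=4 -> skip
r=76=1001100 popcount=3 -> skip
r=77=1001101 popcount=4 -> skip
r=78=1001110 popcount=4 -> skip
r=79=1001111 popcount=5 -> skip
r=80=1010000 popcount=2 -> skip
r=81=1010001 popcount=3 -> skip
r=82=1010010 popcount=3 -> skip
r=83=1010011 popcount=4 -> skip
r=84=1010100 popcount=3 -> skip
r=85=1010101 popcount=4 -> skip
r=86=1010110 popcount=4 -> skip
Kept rows: 32 64

Answer: 32 64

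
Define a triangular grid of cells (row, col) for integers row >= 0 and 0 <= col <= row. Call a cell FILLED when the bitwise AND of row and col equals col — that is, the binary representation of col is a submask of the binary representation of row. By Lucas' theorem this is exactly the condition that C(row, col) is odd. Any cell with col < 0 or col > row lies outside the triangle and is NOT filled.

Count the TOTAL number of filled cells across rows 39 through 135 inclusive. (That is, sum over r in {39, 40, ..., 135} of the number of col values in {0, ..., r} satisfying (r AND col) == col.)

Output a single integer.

Answer: 1960

Derivation:
r39=100111 pc4: +16 =16
r40=101000 pc2: +4 =20
r41=101001 pc3: +8 =28
r42=101010 pc3: +8 =36
r43=101011 pc4: +16 =52
r44=101100 pc3: +8 =60
r45=101101 pc4: +16 =76
r46=101110 pc4: +16 =92
r47=101111 pc5: +32 =124
r48=110000 pc2: +4 =128
r49=110001 pc3: +8 =136
r50=110010 pc3: +8 =144
r51=110011 pc4: +16 =160
r52=110100 pc3: +8 =168
r53=110101 pc4: +16 =184
r54=110110 pc4: +16 =200
r55=110111 pc5: +32 =232
r56=111000 pc3: +8 =240
r57=111001 pc4: +16 =256
r58=111010 pc4: +16 =272
r59=111011 pc5: +32 =304
r60=111100 pc4: +16 =320
r61=111101 pc5: +32 =352
r62=111110 pc5: +32 =384
r63=111111 pc6: +64 =448
r64=1000000 pc1: +2 =450
r65=1000001 pc2: +4 =454
r66=1000010 pc2: +4 =458
r67=1000011 pc3: +8 =466
r68=1000100 pc2: +4 =470
r69=1000101 pc3: +8 =478
r70=1000110 pc3: +8 =486
r71=1000111 pc4: +16 =502
r72=1001000 pc2: +4 =506
r73=1001001 pc3: +8 =514
r74=1001010 pc3: +8 =522
r75=1001011 pc4: +16 =538
r76=1001100 pc3: +8 =546
r77=1001101 pc4: +16 =562
r78=1001110 pc4: +16 =578
r79=1001111 pc5: +32 =610
r80=1010000 pc2: +4 =614
r81=1010001 pc3: +8 =622
r82=1010010 pc3: +8 =630
r83=1010011 pc4: +16 =646
r84=1010100 pc3: +8 =654
r85=1010101 pc4: +16 =670
r86=1010110 pc4: +16 =686
r87=1010111 pc5: +32 =718
r88=1011000 pc3: +8 =726
r89=1011001 pc4: +16 =742
r90=1011010 pc4: +16 =758
r91=1011011 pc5: +32 =790
r92=1011100 pc4: +16 =806
r93=1011101 pc5: +32 =838
r94=1011110 pc5: +32 =870
r95=1011111 pc6: +64 =934
r96=1100000 pc2: +4 =938
r97=1100001 pc3: +8 =946
r98=1100010 pc3: +8 =954
r99=1100011 pc4: +16 =970
r100=1100100 pc3: +8 =978
r101=1100101 pc4: +16 =994
r102=1100110 pc4: +16 =1010
r103=1100111 pc5: +32 =1042
r104=1101000 pc3: +8 =1050
r105=1101001 pc4: +16 =1066
r106=1101010 pc4: +16 =1082
r107=1101011 pc5: +32 =1114
r108=1101100 pc4: +16 =1130
r109=1101101 pc5: +32 =1162
r110=1101110 pc5: +32 =1194
r111=1101111 pc6: +64 =1258
r112=1110000 pc3: +8 =1266
r113=1110001 pc4: +16 =1282
r114=1110010 pc4: +16 =1298
r115=1110011 pc5: +32 =1330
r116=1110100 pc4: +16 =1346
r117=1110101 pc5: +32 =1378
r118=1110110 pc5: +32 =1410
r119=1110111 pc6: +64 =1474
r120=1111000 pc4: +16 =1490
r121=1111001 pc5: +32 =1522
r122=1111010 pc5: +32 =1554
r123=1111011 pc6: +64 =1618
r124=1111100 pc5: +32 =1650
r125=1111101 pc6: +64 =1714
r126=1111110 pc6: +64 =1778
r127=1111111 pc7: +128 =1906
r128=10000000 pc1: +2 =1908
r129=10000001 pc2: +4 =1912
r130=10000010 pc2: +4 =1916
r131=10000011 pc3: +8 =1924
r132=10000100 pc2: +4 =1928
r133=10000101 pc3: +8 =1936
r134=10000110 pc3: +8 =1944
r135=10000111 pc4: +16 =1960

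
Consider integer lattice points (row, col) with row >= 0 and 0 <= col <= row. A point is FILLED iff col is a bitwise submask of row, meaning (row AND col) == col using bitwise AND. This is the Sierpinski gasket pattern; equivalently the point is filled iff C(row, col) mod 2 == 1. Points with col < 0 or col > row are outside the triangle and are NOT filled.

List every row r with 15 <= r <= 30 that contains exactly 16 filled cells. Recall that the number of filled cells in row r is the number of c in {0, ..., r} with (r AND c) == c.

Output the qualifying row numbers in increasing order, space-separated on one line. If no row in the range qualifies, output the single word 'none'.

Answer: 15 23 27 29 30

Derivation:
Row r has 2^popcount(r) filled cells, so we need popcount(r) = log2(16) = 4.
Scan r = 15..30 and keep those with exactly 4 one-bits:
r=15=1111 popcount=4 -> KEEP
r=16=10000 popcount=1 -> skip
r=17=10001 popcount=2 -> skip
r=18=10010 popcount=2 -> skip
r=19=10011 popcount=3 -> skip
r=20=10100 popcount=2 -> skip
r=21=10101 popcount=3 -> skip
r=22=10110 popcount=3 -> skip
r=23=10111 popcount=4 -> KEEP
r=24=11000 popcount=2 -> skip
r=25=11001 popcount=3 -> skip
r=26=11010 popcount=3 -> skip
r=27=11011 popcount=4 -> KEEP
r=28=11100 popcount=3 -> skip
r=29=11101 popcount=4 -> KEEP
r=30=11110 popcount=4 -> KEEP
Kept rows: 15 23 27 29 30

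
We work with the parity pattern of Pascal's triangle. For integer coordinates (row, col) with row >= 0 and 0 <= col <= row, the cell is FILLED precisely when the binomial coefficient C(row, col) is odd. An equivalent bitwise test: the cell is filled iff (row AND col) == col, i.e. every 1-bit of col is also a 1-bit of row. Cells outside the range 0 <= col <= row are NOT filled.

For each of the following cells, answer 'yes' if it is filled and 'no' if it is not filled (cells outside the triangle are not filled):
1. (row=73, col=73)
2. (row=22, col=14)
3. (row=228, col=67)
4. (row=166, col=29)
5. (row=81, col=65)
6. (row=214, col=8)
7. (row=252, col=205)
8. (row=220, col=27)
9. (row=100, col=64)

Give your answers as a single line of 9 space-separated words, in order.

Answer: yes no no no yes no no no yes

Derivation:
(73,73): row=0b1001001, col=0b1001001, row AND col = 0b1001001 = 73; 73 == 73 -> filled
(22,14): row=0b10110, col=0b1110, row AND col = 0b110 = 6; 6 != 14 -> empty
(228,67): row=0b11100100, col=0b1000011, row AND col = 0b1000000 = 64; 64 != 67 -> empty
(166,29): row=0b10100110, col=0b11101, row AND col = 0b100 = 4; 4 != 29 -> empty
(81,65): row=0b1010001, col=0b1000001, row AND col = 0b1000001 = 65; 65 == 65 -> filled
(214,8): row=0b11010110, col=0b1000, row AND col = 0b0 = 0; 0 != 8 -> empty
(252,205): row=0b11111100, col=0b11001101, row AND col = 0b11001100 = 204; 204 != 205 -> empty
(220,27): row=0b11011100, col=0b11011, row AND col = 0b11000 = 24; 24 != 27 -> empty
(100,64): row=0b1100100, col=0b1000000, row AND col = 0b1000000 = 64; 64 == 64 -> filled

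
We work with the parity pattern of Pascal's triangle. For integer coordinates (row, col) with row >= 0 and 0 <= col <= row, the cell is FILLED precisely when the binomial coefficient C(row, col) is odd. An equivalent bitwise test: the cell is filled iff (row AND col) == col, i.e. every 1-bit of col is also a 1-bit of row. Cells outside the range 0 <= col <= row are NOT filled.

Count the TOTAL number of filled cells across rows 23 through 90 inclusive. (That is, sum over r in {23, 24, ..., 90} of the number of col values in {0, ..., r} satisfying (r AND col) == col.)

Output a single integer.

Answer: 920

Derivation:
r23=10111 pc4: +16 =16
r24=11000 pc2: +4 =20
r25=11001 pc3: +8 =28
r26=11010 pc3: +8 =36
r27=11011 pc4: +16 =52
r28=11100 pc3: +8 =60
r29=11101 pc4: +16 =76
r30=11110 pc4: +16 =92
r31=11111 pc5: +32 =124
r32=100000 pc1: +2 =126
r33=100001 pc2: +4 =130
r34=100010 pc2: +4 =134
r35=100011 pc3: +8 =142
r36=100100 pc2: +4 =146
r37=100101 pc3: +8 =154
r38=100110 pc3: +8 =162
r39=100111 pc4: +16 =178
r40=101000 pc2: +4 =182
r41=101001 pc3: +8 =190
r42=101010 pc3: +8 =198
r43=101011 pc4: +16 =214
r44=101100 pc3: +8 =222
r45=101101 pc4: +16 =238
r46=101110 pc4: +16 =254
r47=101111 pc5: +32 =286
r48=110000 pc2: +4 =290
r49=110001 pc3: +8 =298
r50=110010 pc3: +8 =306
r51=110011 pc4: +16 =322
r52=110100 pc3: +8 =330
r53=110101 pc4: +16 =346
r54=110110 pc4: +16 =362
r55=110111 pc5: +32 =394
r56=111000 pc3: +8 =402
r57=111001 pc4: +16 =418
r58=111010 pc4: +16 =434
r59=111011 pc5: +32 =466
r60=111100 pc4: +16 =482
r61=111101 pc5: +32 =514
r62=111110 pc5: +32 =546
r63=111111 pc6: +64 =610
r64=1000000 pc1: +2 =612
r65=1000001 pc2: +4 =616
r66=1000010 pc2: +4 =620
r67=1000011 pc3: +8 =628
r68=1000100 pc2: +4 =632
r69=1000101 pc3: +8 =640
r70=1000110 pc3: +8 =648
r71=1000111 pc4: +16 =664
r72=1001000 pc2: +4 =668
r73=1001001 pc3: +8 =676
r74=1001010 pc3: +8 =684
r75=1001011 pc4: +16 =700
r76=1001100 pc3: +8 =708
r77=1001101 pc4: +16 =724
r78=1001110 pc4: +16 =740
r79=1001111 pc5: +32 =772
r80=1010000 pc2: +4 =776
r81=1010001 pc3: +8 =784
r82=1010010 pc3: +8 =792
r83=1010011 pc4: +16 =808
r84=1010100 pc3: +8 =816
r85=1010101 pc4: +16 =832
r86=1010110 pc4: +16 =848
r87=1010111 pc5: +32 =880
r88=1011000 pc3: +8 =888
r89=1011001 pc4: +16 =904
r90=1011010 pc4: +16 =920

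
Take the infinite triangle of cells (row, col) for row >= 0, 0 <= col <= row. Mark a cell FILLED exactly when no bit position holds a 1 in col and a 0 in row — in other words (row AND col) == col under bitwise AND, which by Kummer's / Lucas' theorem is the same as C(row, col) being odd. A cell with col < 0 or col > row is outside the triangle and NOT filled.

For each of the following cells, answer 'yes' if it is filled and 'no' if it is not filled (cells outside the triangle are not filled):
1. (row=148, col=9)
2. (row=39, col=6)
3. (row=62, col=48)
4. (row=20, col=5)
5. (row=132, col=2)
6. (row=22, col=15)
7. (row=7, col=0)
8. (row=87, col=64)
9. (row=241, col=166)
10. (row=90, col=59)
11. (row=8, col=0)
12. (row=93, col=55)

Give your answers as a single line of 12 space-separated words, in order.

(148,9): row=0b10010100, col=0b1001, row AND col = 0b0 = 0; 0 != 9 -> empty
(39,6): row=0b100111, col=0b110, row AND col = 0b110 = 6; 6 == 6 -> filled
(62,48): row=0b111110, col=0b110000, row AND col = 0b110000 = 48; 48 == 48 -> filled
(20,5): row=0b10100, col=0b101, row AND col = 0b100 = 4; 4 != 5 -> empty
(132,2): row=0b10000100, col=0b10, row AND col = 0b0 = 0; 0 != 2 -> empty
(22,15): row=0b10110, col=0b1111, row AND col = 0b110 = 6; 6 != 15 -> empty
(7,0): row=0b111, col=0b0, row AND col = 0b0 = 0; 0 == 0 -> filled
(87,64): row=0b1010111, col=0b1000000, row AND col = 0b1000000 = 64; 64 == 64 -> filled
(241,166): row=0b11110001, col=0b10100110, row AND col = 0b10100000 = 160; 160 != 166 -> empty
(90,59): row=0b1011010, col=0b111011, row AND col = 0b11010 = 26; 26 != 59 -> empty
(8,0): row=0b1000, col=0b0, row AND col = 0b0 = 0; 0 == 0 -> filled
(93,55): row=0b1011101, col=0b110111, row AND col = 0b10101 = 21; 21 != 55 -> empty

Answer: no yes yes no no no yes yes no no yes no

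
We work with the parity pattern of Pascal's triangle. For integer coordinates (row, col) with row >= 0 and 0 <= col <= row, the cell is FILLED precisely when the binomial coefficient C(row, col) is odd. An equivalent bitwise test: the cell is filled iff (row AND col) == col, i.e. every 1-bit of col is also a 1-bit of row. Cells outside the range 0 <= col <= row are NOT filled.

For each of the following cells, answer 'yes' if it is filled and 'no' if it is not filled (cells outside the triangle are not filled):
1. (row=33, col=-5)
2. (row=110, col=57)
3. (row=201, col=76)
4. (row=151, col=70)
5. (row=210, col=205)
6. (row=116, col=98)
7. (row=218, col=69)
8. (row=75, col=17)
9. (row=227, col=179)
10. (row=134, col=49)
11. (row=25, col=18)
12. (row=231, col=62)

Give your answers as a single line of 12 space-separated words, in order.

Answer: no no no no no no no no no no no no

Derivation:
(33,-5): col outside [0, 33] -> not filled
(110,57): row=0b1101110, col=0b111001, row AND col = 0b101000 = 40; 40 != 57 -> empty
(201,76): row=0b11001001, col=0b1001100, row AND col = 0b1001000 = 72; 72 != 76 -> empty
(151,70): row=0b10010111, col=0b1000110, row AND col = 0b110 = 6; 6 != 70 -> empty
(210,205): row=0b11010010, col=0b11001101, row AND col = 0b11000000 = 192; 192 != 205 -> empty
(116,98): row=0b1110100, col=0b1100010, row AND col = 0b1100000 = 96; 96 != 98 -> empty
(218,69): row=0b11011010, col=0b1000101, row AND col = 0b1000000 = 64; 64 != 69 -> empty
(75,17): row=0b1001011, col=0b10001, row AND col = 0b1 = 1; 1 != 17 -> empty
(227,179): row=0b11100011, col=0b10110011, row AND col = 0b10100011 = 163; 163 != 179 -> empty
(134,49): row=0b10000110, col=0b110001, row AND col = 0b0 = 0; 0 != 49 -> empty
(25,18): row=0b11001, col=0b10010, row AND col = 0b10000 = 16; 16 != 18 -> empty
(231,62): row=0b11100111, col=0b111110, row AND col = 0b100110 = 38; 38 != 62 -> empty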